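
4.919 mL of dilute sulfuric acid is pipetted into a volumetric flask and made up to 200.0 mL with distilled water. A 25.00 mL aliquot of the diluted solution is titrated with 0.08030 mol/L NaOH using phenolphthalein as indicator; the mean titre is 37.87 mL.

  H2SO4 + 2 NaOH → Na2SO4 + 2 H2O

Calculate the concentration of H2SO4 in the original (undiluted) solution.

n(NaOH) = 0.03787 × 0.08030 = 3.041 × 10^-3 mol
From the 1:2 ratio, n(H2SO4) in the aliquot = 1/2 × 3.041 × 10^-3 = 1.520 × 10^-3 mol
[H2SO4]_dilute = 1.520 × 10^-3 / 0.02500 = 0.06082 mol/L
Dilution factor = 200.0 / 4.919 = 40.66
[H2SO4]_stock = 0.06082 × 40.66 = 2.473 mol/L

2.473 mol/L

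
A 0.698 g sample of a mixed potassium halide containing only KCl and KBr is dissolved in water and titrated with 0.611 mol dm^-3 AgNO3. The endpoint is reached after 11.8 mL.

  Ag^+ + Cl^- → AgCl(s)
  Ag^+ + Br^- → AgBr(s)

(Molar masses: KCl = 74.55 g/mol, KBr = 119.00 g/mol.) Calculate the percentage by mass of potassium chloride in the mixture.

38.4 %

n(AgNO3) = 0.0118 × 0.611 = 7.21 × 10^-3 mol
Let x = n(KCl), y = n(KBr).
Titrant: 1x + 1y = 7.21 × 10^-3;  mass: 74.55x + 119.00y = 0.698
Solving, x = 3.60 × 10^-3 mol, y = 3.61 × 10^-3 mol
mass of KCl = 3.60 × 10^-3 × 74.55 = 0.268 g
% KCl = 0.268 / 0.698 × 100 = 38.4 %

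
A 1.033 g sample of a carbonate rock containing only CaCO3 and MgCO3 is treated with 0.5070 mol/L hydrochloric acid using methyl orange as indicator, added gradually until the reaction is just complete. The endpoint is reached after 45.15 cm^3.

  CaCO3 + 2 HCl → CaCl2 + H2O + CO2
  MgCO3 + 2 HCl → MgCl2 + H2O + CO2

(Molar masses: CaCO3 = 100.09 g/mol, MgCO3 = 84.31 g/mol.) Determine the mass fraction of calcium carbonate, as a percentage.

n(HCl) = 0.04515 × 0.5070 = 0.02289 mol
Let x = n(CaCO3), y = n(MgCO3).
Titrant: 2x + 2y = 0.02289;  mass: 100.09x + 84.31y = 1.033
Solving, x = 4.311 × 10^-3 mol, y = 7.135 × 10^-3 mol
mass of CaCO3 = 4.311 × 10^-3 × 100.09 = 0.4315 g
% CaCO3 = 0.4315 / 1.033 × 100 = 41.77 %

41.77 %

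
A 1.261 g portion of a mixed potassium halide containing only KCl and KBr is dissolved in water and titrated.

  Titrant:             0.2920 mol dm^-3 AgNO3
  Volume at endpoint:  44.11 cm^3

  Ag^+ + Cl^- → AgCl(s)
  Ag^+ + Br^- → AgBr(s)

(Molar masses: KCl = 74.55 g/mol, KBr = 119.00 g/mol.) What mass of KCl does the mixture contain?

0.4557 g

n(AgNO3) = 0.04411 × 0.2920 = 0.01288 mol
Let x = n(KCl), y = n(KBr).
Titrant: 1x + 1y = 0.01288;  mass: 74.55x + 119.00y = 1.261
Solving, x = 6.113 × 10^-3 mol, y = 6.767 × 10^-3 mol
mass of KCl = 6.113 × 10^-3 × 74.55 = 0.4557 g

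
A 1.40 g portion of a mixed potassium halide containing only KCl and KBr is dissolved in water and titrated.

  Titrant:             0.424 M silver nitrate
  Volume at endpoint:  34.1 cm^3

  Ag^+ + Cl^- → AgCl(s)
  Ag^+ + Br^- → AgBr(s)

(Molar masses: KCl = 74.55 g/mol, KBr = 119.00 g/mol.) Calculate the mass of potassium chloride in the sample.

0.538 g

n(AgNO3) = 0.0341 × 0.424 = 0.0145 mol
Let x = n(KCl), y = n(KBr).
Titrant: 1x + 1y = 0.0145;  mass: 74.55x + 119.00y = 1.40
Solving, x = 7.21 × 10^-3 mol, y = 7.25 × 10^-3 mol
mass of KCl = 7.21 × 10^-3 × 74.55 = 0.538 g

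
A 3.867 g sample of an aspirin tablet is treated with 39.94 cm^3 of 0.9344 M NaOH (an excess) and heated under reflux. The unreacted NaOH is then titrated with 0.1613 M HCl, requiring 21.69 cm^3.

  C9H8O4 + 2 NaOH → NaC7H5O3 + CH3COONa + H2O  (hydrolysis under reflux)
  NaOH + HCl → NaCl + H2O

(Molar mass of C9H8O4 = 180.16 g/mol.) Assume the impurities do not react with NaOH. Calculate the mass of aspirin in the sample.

n(NaOH) added = 0.03994 × 0.9344 = 0.03732 mol
n(HCl) used in back-titration = 0.02169 × 0.1613 = 3.499 × 10^-3 mol
n(NaOH) left over = 3.499 × 10^-3 mol (1:1 ratio)
n(NaOH) consumed by analyte = 0.03732 − 3.499 × 10^-3 = 0.03382 mol
From the 1:2 ratio, n(C9H8O4) = 1/2 × 0.03382 = 0.01691 mol
mass of C9H8O4 = 0.01691 × 180.16 = 3.047 g

3.047 g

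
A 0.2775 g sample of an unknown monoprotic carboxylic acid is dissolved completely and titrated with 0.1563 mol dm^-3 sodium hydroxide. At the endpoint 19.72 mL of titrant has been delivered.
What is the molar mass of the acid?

90.03 g/mol

n(NaOH) = 0.01972 L × 0.1563 mol/L = 3.082 × 10^-3 mol
n(HA) = 3.082 × 10^-3 mol (1:1 ratio)
M = m / n = 0.2775 g / 3.082 × 10^-3 mol = 90.03 g/mol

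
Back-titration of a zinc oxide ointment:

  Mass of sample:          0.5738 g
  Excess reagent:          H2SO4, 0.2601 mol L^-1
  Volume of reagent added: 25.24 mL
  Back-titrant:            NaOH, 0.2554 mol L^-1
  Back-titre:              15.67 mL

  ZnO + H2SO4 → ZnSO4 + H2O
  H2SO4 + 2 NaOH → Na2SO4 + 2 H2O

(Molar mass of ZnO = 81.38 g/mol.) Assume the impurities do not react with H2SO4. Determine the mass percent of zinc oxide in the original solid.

n(H2SO4) added = 0.02524 × 0.2601 = 6.565 × 10^-3 mol
n(NaOH) used in back-titration = 0.01567 × 0.2554 = 4.002 × 10^-3 mol
From the 1:2 ratio, n(H2SO4) left over = 1/2 × 4.002 × 10^-3 = 2.001 × 10^-3 mol
n(H2SO4) consumed by analyte = 6.565 × 10^-3 − 2.001 × 10^-3 = 4.564 × 10^-3 mol
n(ZnO) = 4.564 × 10^-3 mol (1:1 ratio)
mass of ZnO = 4.564 × 10^-3 × 81.38 = 0.3714 g
% ZnO = 0.3714 / 0.5738 × 100 = 64.73 %

64.73 %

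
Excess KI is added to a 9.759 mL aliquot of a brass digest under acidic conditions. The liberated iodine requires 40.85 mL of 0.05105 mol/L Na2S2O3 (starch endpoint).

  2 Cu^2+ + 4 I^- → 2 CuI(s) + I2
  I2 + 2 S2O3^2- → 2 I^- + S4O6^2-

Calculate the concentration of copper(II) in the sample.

0.2137 mol/L

n(S2O3^2-) = 0.04085 × 0.05105 = 2.085 × 10^-3 mol
n(I2) = n(S2O3^2-)/2 = 1.043 × 10^-3 mol
From the 2:1 ratio, n(Cu2+) in the aliquot = 2/1 × 1.043 × 10^-3 = 2.085 × 10^-3 mol
[Cu2+] = 2.085 × 10^-3 / 0.009759 = 0.2137 mol/L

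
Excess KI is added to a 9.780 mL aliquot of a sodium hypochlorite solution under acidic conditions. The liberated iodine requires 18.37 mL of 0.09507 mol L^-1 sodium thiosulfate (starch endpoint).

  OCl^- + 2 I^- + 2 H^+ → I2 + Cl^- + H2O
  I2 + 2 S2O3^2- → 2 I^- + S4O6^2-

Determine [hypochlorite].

n(S2O3^2-) = 0.01837 × 0.09507 = 1.746 × 10^-3 mol
n(I2) = n(S2O3^2-)/2 = 8.732 × 10^-4 mol
n(OCl^-) in the aliquot = 8.732 × 10^-4 mol (1:1 ratio)
[OCl^-] = 8.732 × 10^-4 / 0.009780 = 0.08929 mol/L

0.08929 mol/L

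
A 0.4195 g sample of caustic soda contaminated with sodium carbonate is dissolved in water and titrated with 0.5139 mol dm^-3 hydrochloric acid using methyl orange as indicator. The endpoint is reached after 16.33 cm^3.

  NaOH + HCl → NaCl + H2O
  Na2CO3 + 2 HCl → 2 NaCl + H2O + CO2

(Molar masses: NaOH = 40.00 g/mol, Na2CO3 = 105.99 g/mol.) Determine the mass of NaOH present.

n(HCl) = 0.01633 × 0.5139 = 8.392 × 10^-3 mol
Let x = n(NaOH), y = n(Na2CO3).
Titrant: 1x + 2y = 8.392 × 10^-3;  mass: 40.00x + 105.99y = 0.4195
Solving, x = 1.942 × 10^-3 mol, y = 3.225 × 10^-3 mol
mass of NaOH = 1.942 × 10^-3 × 40.00 = 0.07767 g

0.07767 g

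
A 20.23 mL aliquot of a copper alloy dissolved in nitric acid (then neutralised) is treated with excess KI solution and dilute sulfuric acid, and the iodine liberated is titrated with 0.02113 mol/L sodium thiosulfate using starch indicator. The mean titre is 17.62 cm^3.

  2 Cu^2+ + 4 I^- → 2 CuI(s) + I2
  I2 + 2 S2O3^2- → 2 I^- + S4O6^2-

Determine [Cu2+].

0.01840 mol/L

n(S2O3^2-) = 0.01762 × 0.02113 = 3.723 × 10^-4 mol
n(I2) = n(S2O3^2-)/2 = 1.862 × 10^-4 mol
From the 2:1 ratio, n(Cu2+) in the aliquot = 2/1 × 1.862 × 10^-4 = 3.723 × 10^-4 mol
[Cu2+] = 3.723 × 10^-4 / 0.02023 = 0.01840 mol/L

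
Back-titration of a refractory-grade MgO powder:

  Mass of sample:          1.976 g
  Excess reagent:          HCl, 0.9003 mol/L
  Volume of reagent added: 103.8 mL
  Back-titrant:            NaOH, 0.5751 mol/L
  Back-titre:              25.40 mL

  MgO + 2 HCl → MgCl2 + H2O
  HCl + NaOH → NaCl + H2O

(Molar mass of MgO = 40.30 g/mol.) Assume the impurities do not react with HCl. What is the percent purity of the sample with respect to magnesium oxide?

n(HCl) added = 0.1038 × 0.9003 = 0.09345 mol
n(NaOH) used in back-titration = 0.02540 × 0.5751 = 0.01461 mol
n(HCl) left over = 0.01461 mol (1:1 ratio)
n(HCl) consumed by analyte = 0.09345 − 0.01461 = 0.07884 mol
From the 1:2 ratio, n(MgO) = 1/2 × 0.07884 = 0.03942 mol
mass of MgO = 0.03942 × 40.30 = 1.589 g
% MgO = 1.589 / 1.976 × 100 = 80.40 %

80.40 %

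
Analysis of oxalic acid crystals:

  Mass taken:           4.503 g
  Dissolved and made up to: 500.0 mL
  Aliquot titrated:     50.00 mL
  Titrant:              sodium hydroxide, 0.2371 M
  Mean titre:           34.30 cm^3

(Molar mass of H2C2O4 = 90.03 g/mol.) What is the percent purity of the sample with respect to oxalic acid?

81.30 %

H2C2O4 + 2 NaOH → Na2C2O4 + 2 H2O
n(NaOH) per titration = 0.03430 × 0.2371 = 8.133 × 10^-3 mol
From the 1:2 ratio, n(H2C2O4) in each aliquot = 1/2 × 8.133 × 10^-3 = 4.066 × 10^-3 mol
n(H2C2O4) in the whole flask = 4.066 × 10^-3 × 500.0/50.00 = 0.04066 mol
mass of H2C2O4 = 0.04066 × 90.03 = 3.661 g
% H2C2O4 = 3.661 / 4.503 × 100 = 81.30 %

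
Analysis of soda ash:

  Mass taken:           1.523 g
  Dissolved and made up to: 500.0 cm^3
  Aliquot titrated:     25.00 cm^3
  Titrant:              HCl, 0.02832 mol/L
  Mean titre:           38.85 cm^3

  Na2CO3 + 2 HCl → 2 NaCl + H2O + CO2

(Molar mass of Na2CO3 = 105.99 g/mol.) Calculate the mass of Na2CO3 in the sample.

n(HCl) per titration = 0.03885 × 0.02832 = 1.100 × 10^-3 mol
From the 1:2 ratio, n(Na2CO3) in each aliquot = 1/2 × 1.100 × 10^-3 = 5.501 × 10^-4 mol
n(Na2CO3) in the whole flask = 5.501 × 10^-4 × 500.0/25.00 = 0.01100 mol
mass of Na2CO3 = 0.01100 × 105.99 = 1.166 g

1.166 g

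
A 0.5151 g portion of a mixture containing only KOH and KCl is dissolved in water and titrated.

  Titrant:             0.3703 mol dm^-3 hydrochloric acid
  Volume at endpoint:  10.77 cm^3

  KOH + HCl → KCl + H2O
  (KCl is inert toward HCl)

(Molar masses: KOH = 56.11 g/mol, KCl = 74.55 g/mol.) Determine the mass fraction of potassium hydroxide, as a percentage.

n(HCl) = 0.01077 × 0.3703 = 3.988 × 10^-3 mol
Let x = n(KOH), y = n(KCl).
Titrant: 1x = 3.988 × 10^-3;  mass: 56.11x + 74.55y = 0.5151
Solving, x = 3.988 × 10^-3 mol, y = 3.908 × 10^-3 mol
mass of KOH = 3.988 × 10^-3 × 56.11 = 0.2238 g
% KOH = 0.2238 / 0.5151 × 100 = 43.44 %

43.44 %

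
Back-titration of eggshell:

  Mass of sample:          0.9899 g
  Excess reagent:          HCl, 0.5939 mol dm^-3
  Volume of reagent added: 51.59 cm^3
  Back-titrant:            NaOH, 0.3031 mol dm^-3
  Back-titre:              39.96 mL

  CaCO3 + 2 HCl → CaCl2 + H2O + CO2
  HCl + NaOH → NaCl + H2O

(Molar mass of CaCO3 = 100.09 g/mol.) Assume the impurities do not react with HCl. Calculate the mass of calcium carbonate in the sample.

n(HCl) added = 0.05159 × 0.5939 = 0.03064 mol
n(NaOH) used in back-titration = 0.03996 × 0.3031 = 0.01211 mol
n(HCl) left over = 0.01211 mol (1:1 ratio)
n(HCl) consumed by analyte = 0.03064 − 0.01211 = 0.01853 mol
From the 1:2 ratio, n(CaCO3) = 1/2 × 0.01853 = 9.264 × 10^-3 mol
mass of CaCO3 = 9.264 × 10^-3 × 100.09 = 0.9272 g

0.9272 g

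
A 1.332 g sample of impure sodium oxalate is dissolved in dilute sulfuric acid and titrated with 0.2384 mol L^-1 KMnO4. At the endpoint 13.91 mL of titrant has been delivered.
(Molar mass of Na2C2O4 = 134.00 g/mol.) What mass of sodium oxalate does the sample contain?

1.111 g

2 MnO4^- + 5 C2O4^2- + 16 H^+ → 2 Mn^2+ + 10 CO2 + 8 H2O
n(KMnO4) = 0.01391 L × 0.2384 mol/L = 3.316 × 10^-3 mol
From the 5:2 ratio, n(Na2C2O4) = 5/2 × 3.316 × 10^-3 = 8.290 × 10^-3 mol
mass of Na2C2O4 = 8.290 × 10^-3 × 134.00 g/mol = 1.111 g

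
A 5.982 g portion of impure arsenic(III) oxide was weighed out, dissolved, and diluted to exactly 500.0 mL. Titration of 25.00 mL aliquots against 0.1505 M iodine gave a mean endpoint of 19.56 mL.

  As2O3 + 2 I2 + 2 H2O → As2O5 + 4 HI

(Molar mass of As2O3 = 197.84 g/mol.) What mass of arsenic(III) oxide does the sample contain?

n(I2) per titration = 0.01956 × 0.1505 = 2.944 × 10^-3 mol
From the 1:2 ratio, n(As2O3) in each aliquot = 1/2 × 2.944 × 10^-3 = 1.472 × 10^-3 mol
n(As2O3) in the whole flask = 1.472 × 10^-3 × 500.0/25.00 = 0.02944 mol
mass of As2O3 = 0.02944 × 197.84 = 5.824 g

5.824 g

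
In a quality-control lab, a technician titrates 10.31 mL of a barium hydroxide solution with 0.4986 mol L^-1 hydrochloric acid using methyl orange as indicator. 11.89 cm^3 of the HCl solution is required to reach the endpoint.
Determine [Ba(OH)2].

Ba(OH)2 + 2 HCl → BaCl2 + 2 H2O
n(HCl) = 0.01189 L × 0.4986 mol/L = 5.928 × 10^-3 mol
From the 1:2 mole ratio, n(Ba(OH)2) = 1/2 × 5.928 × 10^-3 = 2.964 × 10^-3 mol
[Ba(OH)2] = 2.964 × 10^-3 mol / 0.01031 L = 0.2875 mol/L

0.2875 mol/L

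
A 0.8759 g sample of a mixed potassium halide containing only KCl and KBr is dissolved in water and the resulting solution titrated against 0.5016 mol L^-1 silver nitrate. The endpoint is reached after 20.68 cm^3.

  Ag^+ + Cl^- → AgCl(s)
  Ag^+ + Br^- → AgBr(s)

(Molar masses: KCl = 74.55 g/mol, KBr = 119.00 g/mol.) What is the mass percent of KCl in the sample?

n(AgNO3) = 0.02068 × 0.5016 = 0.01037 mol
Let x = n(KCl), y = n(KBr).
Titrant: 1x + 1y = 0.01037;  mass: 74.55x + 119.00y = 0.8759
Solving, x = 8.065 × 10^-3 mol, y = 2.308 × 10^-3 mol
mass of KCl = 8.065 × 10^-3 × 74.55 = 0.6013 g
% KCl = 0.6013 / 0.8759 × 100 = 68.64 %

68.64 %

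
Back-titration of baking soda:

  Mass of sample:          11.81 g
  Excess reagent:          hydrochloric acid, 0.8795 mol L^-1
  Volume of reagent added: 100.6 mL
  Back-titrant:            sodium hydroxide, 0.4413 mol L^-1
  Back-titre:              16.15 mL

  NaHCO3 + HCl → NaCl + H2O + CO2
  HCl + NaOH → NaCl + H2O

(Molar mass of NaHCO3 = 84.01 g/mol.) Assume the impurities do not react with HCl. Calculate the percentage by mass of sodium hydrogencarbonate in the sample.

57.87 %

n(HCl) added = 0.1006 × 0.8795 = 0.08848 mol
n(NaOH) used in back-titration = 0.01615 × 0.4413 = 7.127 × 10^-3 mol
n(HCl) left over = 7.127 × 10^-3 mol (1:1 ratio)
n(HCl) consumed by analyte = 0.08848 − 7.127 × 10^-3 = 0.08135 mol
n(NaHCO3) = 0.08135 mol (1:1 ratio)
mass of NaHCO3 = 0.08135 × 84.01 = 6.834 g
% NaHCO3 = 6.834 / 11.81 × 100 = 57.87 %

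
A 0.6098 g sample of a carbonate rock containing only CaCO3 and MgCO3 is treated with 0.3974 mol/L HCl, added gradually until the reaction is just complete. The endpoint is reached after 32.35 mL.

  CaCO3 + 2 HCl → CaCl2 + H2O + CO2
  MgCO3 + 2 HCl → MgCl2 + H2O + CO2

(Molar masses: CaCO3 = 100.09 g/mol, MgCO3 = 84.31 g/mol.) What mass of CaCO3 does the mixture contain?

0.4304 g

n(HCl) = 0.03235 × 0.3974 = 0.01286 mol
Let x = n(CaCO3), y = n(MgCO3).
Titrant: 2x + 2y = 0.01286;  mass: 100.09x + 84.31y = 0.6098
Solving, x = 4.300 × 10^-3 mol, y = 2.128 × 10^-3 mol
mass of CaCO3 = 4.300 × 10^-3 × 100.09 = 0.4304 g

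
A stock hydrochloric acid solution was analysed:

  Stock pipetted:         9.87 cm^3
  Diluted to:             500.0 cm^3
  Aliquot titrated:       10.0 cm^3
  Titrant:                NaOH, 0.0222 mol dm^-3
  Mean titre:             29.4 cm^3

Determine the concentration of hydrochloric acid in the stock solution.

3.31 mol/L

HCl + NaOH → NaCl + H2O
n(NaOH) = 0.0294 × 0.0222 = 6.53 × 10^-4 mol
n(HCl) in the aliquot = 6.53 × 10^-4 mol (1:1 ratio)
[HCl]_dilute = 6.53 × 10^-4 / 0.0100 = 0.0653 mol/L
Dilution factor = 500.0 / 9.87 = 50.66
[HCl]_stock = 0.0653 × 50.66 = 3.31 mol/L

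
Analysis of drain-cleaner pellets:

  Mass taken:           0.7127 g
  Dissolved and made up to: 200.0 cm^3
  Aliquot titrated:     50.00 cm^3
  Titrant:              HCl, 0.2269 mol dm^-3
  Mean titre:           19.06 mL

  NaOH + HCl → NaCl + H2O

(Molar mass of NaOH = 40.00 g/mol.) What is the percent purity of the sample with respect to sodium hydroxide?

n(HCl) per titration = 0.01906 × 0.2269 = 4.325 × 10^-3 mol
n(NaOH) in each aliquot = 4.325 × 10^-3 mol (1:1 ratio)
n(NaOH) in the whole flask = 4.325 × 10^-3 × 200.0/50.00 = 0.01730 mol
mass of NaOH = 0.01730 × 40.00 = 0.6920 g
% NaOH = 0.6920 / 0.7127 × 100 = 97.09 %

97.09 %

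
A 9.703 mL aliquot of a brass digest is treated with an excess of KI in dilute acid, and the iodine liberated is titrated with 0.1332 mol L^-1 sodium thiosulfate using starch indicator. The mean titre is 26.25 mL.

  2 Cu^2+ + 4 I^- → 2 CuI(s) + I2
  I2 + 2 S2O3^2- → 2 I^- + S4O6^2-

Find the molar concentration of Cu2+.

n(S2O3^2-) = 0.02625 × 0.1332 = 3.497 × 10^-3 mol
n(I2) = n(S2O3^2-)/2 = 1.748 × 10^-3 mol
From the 2:1 ratio, n(Cu2+) in the aliquot = 2/1 × 1.748 × 10^-3 = 3.497 × 10^-3 mol
[Cu2+] = 3.497 × 10^-3 / 0.009703 = 0.3604 mol/L

0.3604 mol/L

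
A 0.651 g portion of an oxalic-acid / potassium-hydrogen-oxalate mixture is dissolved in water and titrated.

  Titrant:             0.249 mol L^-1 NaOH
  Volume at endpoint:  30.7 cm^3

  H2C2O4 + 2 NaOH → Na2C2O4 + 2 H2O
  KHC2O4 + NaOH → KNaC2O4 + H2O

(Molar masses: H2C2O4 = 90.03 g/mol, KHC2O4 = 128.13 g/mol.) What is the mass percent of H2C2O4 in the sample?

27.3 %

n(NaOH) = 0.0307 × 0.249 = 7.64 × 10^-3 mol
Let x = n(H2C2O4), y = n(KHC2O4).
Titrant: 2x + 1y = 7.64 × 10^-3;  mass: 90.03x + 128.13y = 0.651
Solving, x = 1.98 × 10^-3 mol, y = 3.69 × 10^-3 mol
mass of H2C2O4 = 1.98 × 10^-3 × 90.03 = 0.178 g
% H2C2O4 = 0.178 / 0.651 × 100 = 27.3 %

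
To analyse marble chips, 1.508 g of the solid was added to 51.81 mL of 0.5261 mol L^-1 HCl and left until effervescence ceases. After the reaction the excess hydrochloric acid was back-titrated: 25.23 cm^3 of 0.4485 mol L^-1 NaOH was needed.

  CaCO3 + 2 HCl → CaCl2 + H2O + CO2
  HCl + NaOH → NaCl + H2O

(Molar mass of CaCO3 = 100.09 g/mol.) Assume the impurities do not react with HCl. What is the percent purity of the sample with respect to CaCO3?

52.90 %

n(HCl) added = 0.05181 × 0.5261 = 0.02726 mol
n(NaOH) used in back-titration = 0.02523 × 0.4485 = 0.01132 mol
n(HCl) left over = 0.01132 mol (1:1 ratio)
n(HCl) consumed by analyte = 0.02726 − 0.01132 = 0.01594 mol
From the 1:2 ratio, n(CaCO3) = 1/2 × 0.01594 = 7.971 × 10^-3 mol
mass of CaCO3 = 7.971 × 10^-3 × 100.09 = 0.7978 g
% CaCO3 = 0.7978 / 1.508 × 100 = 52.90 %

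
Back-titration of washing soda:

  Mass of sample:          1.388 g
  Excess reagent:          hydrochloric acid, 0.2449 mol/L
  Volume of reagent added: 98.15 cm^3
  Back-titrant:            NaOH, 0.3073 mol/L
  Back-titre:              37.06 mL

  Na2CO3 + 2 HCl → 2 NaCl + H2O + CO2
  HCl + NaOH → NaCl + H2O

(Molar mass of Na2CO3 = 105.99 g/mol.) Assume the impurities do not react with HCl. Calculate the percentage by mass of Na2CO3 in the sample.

n(HCl) added = 0.09815 × 0.2449 = 0.02404 mol
n(NaOH) used in back-titration = 0.03706 × 0.3073 = 0.01139 mol
n(HCl) left over = 0.01139 mol (1:1 ratio)
n(HCl) consumed by analyte = 0.02404 − 0.01139 = 0.01265 mol
From the 1:2 ratio, n(Na2CO3) = 1/2 × 0.01265 = 6.324 × 10^-3 mol
mass of Na2CO3 = 6.324 × 10^-3 × 105.99 = 0.6703 g
% Na2CO3 = 0.6703 / 1.388 × 100 = 48.29 %

48.29 %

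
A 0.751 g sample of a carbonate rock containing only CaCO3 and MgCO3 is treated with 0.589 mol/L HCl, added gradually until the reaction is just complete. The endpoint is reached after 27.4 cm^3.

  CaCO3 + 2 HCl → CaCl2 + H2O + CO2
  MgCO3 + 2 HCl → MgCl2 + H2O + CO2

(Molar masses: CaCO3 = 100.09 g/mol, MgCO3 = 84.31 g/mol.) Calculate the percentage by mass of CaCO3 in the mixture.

n(HCl) = 0.0274 × 0.589 = 0.0161 mol
Let x = n(CaCO3), y = n(MgCO3).
Titrant: 2x + 2y = 0.0161;  mass: 100.09x + 84.31y = 0.751
Solving, x = 4.48 × 10^-3 mol, y = 3.59 × 10^-3 mol
mass of CaCO3 = 4.48 × 10^-3 × 100.09 = 0.448 g
% CaCO3 = 0.448 / 0.751 × 100 = 59.7 %

59.7 %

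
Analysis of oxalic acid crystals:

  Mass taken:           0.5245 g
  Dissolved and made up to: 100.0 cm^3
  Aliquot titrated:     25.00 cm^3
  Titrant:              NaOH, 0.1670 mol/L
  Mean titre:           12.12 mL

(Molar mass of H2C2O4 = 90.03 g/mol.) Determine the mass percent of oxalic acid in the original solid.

H2C2O4 + 2 NaOH → Na2C2O4 + 2 H2O
n(NaOH) per titration = 0.01212 × 0.1670 = 2.024 × 10^-3 mol
From the 1:2 ratio, n(H2C2O4) in each aliquot = 1/2 × 2.024 × 10^-3 = 1.012 × 10^-3 mol
n(H2C2O4) in the whole flask = 1.012 × 10^-3 × 100.0/25.00 = 4.048 × 10^-3 mol
mass of H2C2O4 = 4.048 × 10^-3 × 90.03 = 0.3644 g
% H2C2O4 = 0.3644 / 0.5245 × 100 = 69.48 %

69.48 %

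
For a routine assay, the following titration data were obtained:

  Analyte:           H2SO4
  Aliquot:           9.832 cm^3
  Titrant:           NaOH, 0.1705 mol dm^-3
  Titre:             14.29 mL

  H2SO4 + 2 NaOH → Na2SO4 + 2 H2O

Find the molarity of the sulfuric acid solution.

0.1239 mol/L

n(NaOH) = 0.01429 L × 0.1705 mol/L = 2.436 × 10^-3 mol
From the 1:2 mole ratio, n(H2SO4) = 1/2 × 2.436 × 10^-3 = 1.218 × 10^-3 mol
[H2SO4] = 1.218 × 10^-3 mol / 0.009832 L = 0.1239 mol/L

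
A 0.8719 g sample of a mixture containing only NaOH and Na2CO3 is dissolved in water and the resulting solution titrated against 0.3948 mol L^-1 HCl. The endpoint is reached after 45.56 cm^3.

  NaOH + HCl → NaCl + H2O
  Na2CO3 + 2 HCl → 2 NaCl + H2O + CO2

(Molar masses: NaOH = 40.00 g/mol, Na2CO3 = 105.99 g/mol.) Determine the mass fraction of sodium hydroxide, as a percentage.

n(HCl) = 0.04556 × 0.3948 = 0.01799 mol
Let x = n(NaOH), y = n(Na2CO3).
Titrant: 1x + 2y = 0.01799;  mass: 40.00x + 105.99y = 0.8719
Solving, x = 6.258 × 10^-3 mol, y = 5.864 × 10^-3 mol
mass of NaOH = 6.258 × 10^-3 × 40.00 = 0.2503 g
% NaOH = 0.2503 / 0.8719 × 100 = 28.71 %

28.71 %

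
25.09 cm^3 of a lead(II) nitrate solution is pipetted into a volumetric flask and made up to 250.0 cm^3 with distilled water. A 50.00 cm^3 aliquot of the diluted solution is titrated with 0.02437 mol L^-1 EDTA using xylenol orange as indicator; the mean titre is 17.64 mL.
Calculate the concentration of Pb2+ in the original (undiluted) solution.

0.08567 mol/L

Pb^2+ + EDTA^4- → [Pb(EDTA)]^2-
n(EDTA) = 0.01764 × 0.02437 = 4.299 × 10^-4 mol
n(Pb2+) in the aliquot = 4.299 × 10^-4 mol (1:1 ratio)
[Pb2+]_dilute = 4.299 × 10^-4 / 0.05000 = 0.008598 mol/L
Dilution factor = 250.0 / 25.09 = 9.964
[Pb2+]_stock = 0.008598 × 9.964 = 0.08567 mol/L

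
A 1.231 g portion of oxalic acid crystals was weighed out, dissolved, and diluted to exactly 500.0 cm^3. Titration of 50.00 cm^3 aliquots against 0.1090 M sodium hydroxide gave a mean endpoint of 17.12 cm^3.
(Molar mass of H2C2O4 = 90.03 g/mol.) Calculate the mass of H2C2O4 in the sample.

H2C2O4 + 2 NaOH → Na2C2O4 + 2 H2O
n(NaOH) per titration = 0.01712 × 0.1090 = 1.866 × 10^-3 mol
From the 1:2 ratio, n(H2C2O4) in each aliquot = 1/2 × 1.866 × 10^-3 = 9.330 × 10^-4 mol
n(H2C2O4) in the whole flask = 9.330 × 10^-4 × 500.0/50.00 = 9.330 × 10^-3 mol
mass of H2C2O4 = 9.330 × 10^-3 × 90.03 = 0.8400 g

0.8400 g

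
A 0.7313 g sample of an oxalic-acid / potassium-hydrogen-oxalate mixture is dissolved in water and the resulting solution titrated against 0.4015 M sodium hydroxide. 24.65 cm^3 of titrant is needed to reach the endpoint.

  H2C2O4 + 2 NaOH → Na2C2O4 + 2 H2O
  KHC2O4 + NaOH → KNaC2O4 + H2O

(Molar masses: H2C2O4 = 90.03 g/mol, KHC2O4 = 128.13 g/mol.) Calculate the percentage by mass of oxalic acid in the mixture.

n(NaOH) = 0.02465 × 0.4015 = 9.897 × 10^-3 mol
Let x = n(H2C2O4), y = n(KHC2O4).
Titrant: 2x + 1y = 9.897 × 10^-3;  mass: 90.03x + 128.13y = 0.7313
Solving, x = 3.229 × 10^-3 mol, y = 3.438 × 10^-3 mol
mass of H2C2O4 = 3.229 × 10^-3 × 90.03 = 0.2907 g
% H2C2O4 = 0.2907 / 0.7313 × 100 = 39.76 %

39.76 %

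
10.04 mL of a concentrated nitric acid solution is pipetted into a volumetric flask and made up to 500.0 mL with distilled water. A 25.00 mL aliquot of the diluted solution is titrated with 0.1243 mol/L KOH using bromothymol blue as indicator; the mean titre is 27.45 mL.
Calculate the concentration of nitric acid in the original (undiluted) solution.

6.797 mol/L

HNO3 + KOH → KNO3 + H2O
n(KOH) = 0.02745 × 0.1243 = 3.412 × 10^-3 mol
n(HNO3) in the aliquot = 3.412 × 10^-3 mol (1:1 ratio)
[HNO3]_dilute = 3.412 × 10^-3 / 0.02500 = 0.1365 mol/L
Dilution factor = 500.0 / 10.04 = 49.80
[HNO3]_stock = 0.1365 × 49.80 = 6.797 mol/L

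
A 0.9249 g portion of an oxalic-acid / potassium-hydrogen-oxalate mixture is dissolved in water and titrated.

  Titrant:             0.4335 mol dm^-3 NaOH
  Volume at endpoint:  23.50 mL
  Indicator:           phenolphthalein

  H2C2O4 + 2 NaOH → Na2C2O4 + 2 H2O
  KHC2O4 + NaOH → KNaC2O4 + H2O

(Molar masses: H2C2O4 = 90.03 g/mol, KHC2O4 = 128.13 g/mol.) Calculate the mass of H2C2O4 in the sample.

0.2060 g

n(NaOH) = 0.02350 × 0.4335 = 0.01019 mol
Let x = n(H2C2O4), y = n(KHC2O4).
Titrant: 2x + 1y = 0.01019;  mass: 90.03x + 128.13y = 0.9249
Solving, x = 2.288 × 10^-3 mol, y = 5.611 × 10^-3 mol
mass of H2C2O4 = 2.288 × 10^-3 × 90.03 = 0.2060 g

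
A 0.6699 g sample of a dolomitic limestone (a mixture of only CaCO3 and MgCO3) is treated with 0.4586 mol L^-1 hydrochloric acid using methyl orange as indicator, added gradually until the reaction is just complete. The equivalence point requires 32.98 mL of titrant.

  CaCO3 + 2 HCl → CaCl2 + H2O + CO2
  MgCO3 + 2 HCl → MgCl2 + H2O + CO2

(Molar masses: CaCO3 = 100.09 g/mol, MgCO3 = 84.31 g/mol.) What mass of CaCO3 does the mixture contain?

0.2050 g

n(HCl) = 0.03298 × 0.4586 = 0.01512 mol
Let x = n(CaCO3), y = n(MgCO3).
Titrant: 2x + 2y = 0.01512;  mass: 100.09x + 84.31y = 0.6699
Solving, x = 2.048 × 10^-3 mol, y = 5.514 × 10^-3 mol
mass of CaCO3 = 2.048 × 10^-3 × 100.09 = 0.2050 g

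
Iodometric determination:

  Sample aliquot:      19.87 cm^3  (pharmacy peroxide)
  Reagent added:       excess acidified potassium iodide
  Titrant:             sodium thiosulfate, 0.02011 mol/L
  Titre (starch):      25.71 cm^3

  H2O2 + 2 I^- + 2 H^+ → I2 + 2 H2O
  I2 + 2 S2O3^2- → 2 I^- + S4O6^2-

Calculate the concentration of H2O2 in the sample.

0.01301 mol/L

n(S2O3^2-) = 0.02571 × 0.02011 = 5.170 × 10^-4 mol
n(I2) = n(S2O3^2-)/2 = 2.585 × 10^-4 mol
n(H2O2) in the aliquot = 2.585 × 10^-4 mol (1:1 ratio)
[H2O2] = 2.585 × 10^-4 / 0.01987 = 0.01301 mol/L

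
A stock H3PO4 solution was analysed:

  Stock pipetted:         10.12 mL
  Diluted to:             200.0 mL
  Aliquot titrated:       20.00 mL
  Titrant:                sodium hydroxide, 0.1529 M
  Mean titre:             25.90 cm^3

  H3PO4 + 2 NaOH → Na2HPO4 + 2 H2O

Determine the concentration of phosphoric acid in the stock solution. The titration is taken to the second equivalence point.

1.957 M

n(NaOH) = 0.02590 × 0.1529 = 3.960 × 10^-3 mol
From the 1:2 ratio, n(H3PO4) in the aliquot = 1/2 × 3.960 × 10^-3 = 1.980 × 10^-3 mol
[H3PO4]_dilute = 1.980 × 10^-3 / 0.02000 = 0.09900 mol/L
Dilution factor = 200.0 / 10.12 = 19.76
[H3PO4]_stock = 0.09900 × 19.76 = 1.957 mol/L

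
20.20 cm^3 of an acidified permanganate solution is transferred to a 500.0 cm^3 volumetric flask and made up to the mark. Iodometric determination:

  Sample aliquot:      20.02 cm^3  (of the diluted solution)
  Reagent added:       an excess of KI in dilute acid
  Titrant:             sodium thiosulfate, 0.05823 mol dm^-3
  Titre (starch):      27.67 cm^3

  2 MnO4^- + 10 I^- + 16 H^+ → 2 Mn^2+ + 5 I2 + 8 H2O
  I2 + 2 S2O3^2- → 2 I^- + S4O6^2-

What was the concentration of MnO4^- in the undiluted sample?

0.3984 mol/L

n(S2O3^2-) = 0.02767 × 0.05823 = 1.611 × 10^-3 mol
n(I2) = n(S2O3^2-)/2 = 8.056 × 10^-4 mol
From the 2:5 ratio, n(MnO4^-) in the aliquot = 2/5 × 8.056 × 10^-4 = 3.222 × 10^-4 mol
[MnO4^-]_dilute = 3.222 × 10^-4 / 0.02002 = 0.01610 mol/L
[MnO4^-]_original = 0.01610 × 500.0/20.20 = 0.3984 mol/L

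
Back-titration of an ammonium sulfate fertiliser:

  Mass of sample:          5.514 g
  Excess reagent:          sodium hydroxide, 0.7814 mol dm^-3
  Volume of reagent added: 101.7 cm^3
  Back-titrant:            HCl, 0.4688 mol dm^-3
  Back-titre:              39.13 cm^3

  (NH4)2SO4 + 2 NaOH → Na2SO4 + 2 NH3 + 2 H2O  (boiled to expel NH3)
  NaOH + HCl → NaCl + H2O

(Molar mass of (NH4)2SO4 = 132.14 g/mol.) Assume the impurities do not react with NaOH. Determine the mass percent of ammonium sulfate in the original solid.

73.24 %

n(NaOH) added = 0.1017 × 0.7814 = 0.07947 mol
n(HCl) used in back-titration = 0.03913 × 0.4688 = 0.01834 mol
n(NaOH) left over = 0.01834 mol (1:1 ratio)
n(NaOH) consumed by analyte = 0.07947 − 0.01834 = 0.06112 mol
From the 1:2 ratio, n((NH4)2SO4) = 1/2 × 0.06112 = 0.03056 mol
mass of (NH4)2SO4 = 0.03056 × 132.14 = 4.038 g
% (NH4)2SO4 = 4.038 / 5.514 × 100 = 73.24 %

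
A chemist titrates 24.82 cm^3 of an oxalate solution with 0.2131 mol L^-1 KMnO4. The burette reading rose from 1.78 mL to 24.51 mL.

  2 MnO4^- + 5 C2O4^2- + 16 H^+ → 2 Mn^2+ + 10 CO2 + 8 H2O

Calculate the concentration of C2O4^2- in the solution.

n(KMnO4) = 0.02273 L × 0.2131 mol/L = 4.844 × 10^-3 mol
From the 5:2 mole ratio, n(C2O4^2-) = 5/2 × 4.844 × 10^-3 = 0.01211 mol
[C2O4^2-] = 0.01211 mol / 0.02482 L = 0.4879 mol/L

0.4879 mol/L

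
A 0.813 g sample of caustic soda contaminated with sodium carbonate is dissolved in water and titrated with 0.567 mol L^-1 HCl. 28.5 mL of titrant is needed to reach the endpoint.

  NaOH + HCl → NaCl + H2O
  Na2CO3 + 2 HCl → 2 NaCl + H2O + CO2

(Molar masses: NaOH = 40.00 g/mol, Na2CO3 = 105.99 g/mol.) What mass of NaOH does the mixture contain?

0.134 g

n(HCl) = 0.0285 × 0.567 = 0.0162 mol
Let x = n(NaOH), y = n(Na2CO3).
Titrant: 1x + 2y = 0.0162;  mass: 40.00x + 105.99y = 0.813
Solving, x = 3.34 × 10^-3 mol, y = 6.41 × 10^-3 mol
mass of NaOH = 3.34 × 10^-3 × 40.00 = 0.134 g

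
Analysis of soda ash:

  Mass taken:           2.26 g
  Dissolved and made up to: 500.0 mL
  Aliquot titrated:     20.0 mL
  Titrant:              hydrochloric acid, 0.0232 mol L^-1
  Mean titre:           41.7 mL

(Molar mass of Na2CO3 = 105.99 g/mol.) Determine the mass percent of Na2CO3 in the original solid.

56.7 %

Na2CO3 + 2 HCl → 2 NaCl + H2O + CO2
n(HCl) per titration = 0.0417 × 0.0232 = 9.67 × 10^-4 mol
From the 1:2 ratio, n(Na2CO3) in each aliquot = 1/2 × 9.67 × 10^-4 = 4.84 × 10^-4 mol
n(Na2CO3) in the whole flask = 4.84 × 10^-4 × 500.0/20.0 = 0.0121 mol
mass of Na2CO3 = 0.0121 × 105.99 = 1.28 g
% Na2CO3 = 1.28 / 2.26 × 100 = 56.7 %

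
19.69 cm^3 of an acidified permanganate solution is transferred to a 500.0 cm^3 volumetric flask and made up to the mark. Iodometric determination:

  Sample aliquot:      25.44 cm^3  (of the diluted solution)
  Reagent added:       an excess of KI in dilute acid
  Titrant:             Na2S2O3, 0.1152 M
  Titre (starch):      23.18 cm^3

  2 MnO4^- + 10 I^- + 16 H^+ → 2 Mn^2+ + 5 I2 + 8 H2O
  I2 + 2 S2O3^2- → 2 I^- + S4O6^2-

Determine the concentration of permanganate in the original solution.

0.5331 M

n(S2O3^2-) = 0.02318 × 0.1152 = 2.670 × 10^-3 mol
n(I2) = n(S2O3^2-)/2 = 1.335 × 10^-3 mol
From the 2:5 ratio, n(MnO4^-) in the aliquot = 2/5 × 1.335 × 10^-3 = 5.341 × 10^-4 mol
[MnO4^-]_dilute = 5.341 × 10^-4 / 0.02544 = 0.02099 mol/L
[MnO4^-]_original = 0.02099 × 500.0/19.69 = 0.5331 mol/L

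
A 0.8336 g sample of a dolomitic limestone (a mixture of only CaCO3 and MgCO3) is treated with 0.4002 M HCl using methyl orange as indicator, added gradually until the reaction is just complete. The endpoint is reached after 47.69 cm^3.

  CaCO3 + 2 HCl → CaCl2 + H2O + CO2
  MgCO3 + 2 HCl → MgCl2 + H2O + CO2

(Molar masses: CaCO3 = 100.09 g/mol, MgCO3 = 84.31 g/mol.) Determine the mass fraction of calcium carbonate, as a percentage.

n(HCl) = 0.04769 × 0.4002 = 0.01909 mol
Let x = n(CaCO3), y = n(MgCO3).
Titrant: 2x + 2y = 0.01909;  mass: 100.09x + 84.31y = 0.8336
Solving, x = 1.841 × 10^-3 mol, y = 7.702 × 10^-3 mol
mass of CaCO3 = 1.841 × 10^-3 × 100.09 = 0.1843 g
% CaCO3 = 0.1843 / 0.8336 × 100 = 22.10 %

22.10 %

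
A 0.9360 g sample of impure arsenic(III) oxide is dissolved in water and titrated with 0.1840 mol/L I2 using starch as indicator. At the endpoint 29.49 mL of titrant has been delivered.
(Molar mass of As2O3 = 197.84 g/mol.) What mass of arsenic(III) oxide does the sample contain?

As2O3 + 2 I2 + 2 H2O → As2O5 + 4 HI
n(I2) = 0.02949 L × 0.1840 mol/L = 5.426 × 10^-3 mol
From the 1:2 ratio, n(As2O3) = 1/2 × 5.426 × 10^-3 = 2.713 × 10^-3 mol
mass of As2O3 = 2.713 × 10^-3 × 197.84 g/mol = 0.5368 g

0.5368 g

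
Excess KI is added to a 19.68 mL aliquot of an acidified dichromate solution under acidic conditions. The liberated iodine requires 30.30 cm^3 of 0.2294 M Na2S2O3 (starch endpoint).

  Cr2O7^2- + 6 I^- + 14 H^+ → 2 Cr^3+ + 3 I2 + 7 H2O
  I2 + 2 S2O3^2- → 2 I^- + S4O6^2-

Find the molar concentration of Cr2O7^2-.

n(S2O3^2-) = 0.03030 × 0.2294 = 6.951 × 10^-3 mol
n(I2) = n(S2O3^2-)/2 = 3.475 × 10^-3 mol
From the 1:3 ratio, n(Cr2O7^2-) in the aliquot = 1/3 × 3.475 × 10^-3 = 1.158 × 10^-3 mol
[Cr2O7^2-] = 1.158 × 10^-3 / 0.01968 = 0.05887 mol/L

0.05887 M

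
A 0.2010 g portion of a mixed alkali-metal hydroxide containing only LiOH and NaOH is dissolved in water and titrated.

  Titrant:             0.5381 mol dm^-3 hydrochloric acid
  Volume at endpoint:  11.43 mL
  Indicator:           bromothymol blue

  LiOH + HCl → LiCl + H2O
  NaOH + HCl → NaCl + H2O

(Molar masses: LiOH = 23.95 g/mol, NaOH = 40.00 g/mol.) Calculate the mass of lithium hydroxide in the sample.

n(HCl) = 0.01143 × 0.5381 = 6.150 × 10^-3 mol
Let x = n(LiOH), y = n(NaOH).
Titrant: 1x + 1y = 6.150 × 10^-3;  mass: 23.95x + 40.00y = 0.2010
Solving, x = 2.805 × 10^-3 mol, y = 3.346 × 10^-3 mol
mass of LiOH = 2.805 × 10^-3 × 23.95 = 0.06718 g

0.06718 g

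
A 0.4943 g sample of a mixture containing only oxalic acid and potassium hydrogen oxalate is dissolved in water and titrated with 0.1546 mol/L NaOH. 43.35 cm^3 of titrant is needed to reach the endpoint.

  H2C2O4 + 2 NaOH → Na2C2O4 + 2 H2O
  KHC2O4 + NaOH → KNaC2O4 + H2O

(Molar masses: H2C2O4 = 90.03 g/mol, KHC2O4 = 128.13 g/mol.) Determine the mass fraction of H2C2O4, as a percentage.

n(NaOH) = 0.04335 × 0.1546 = 6.702 × 10^-3 mol
Let x = n(H2C2O4), y = n(KHC2O4).
Titrant: 2x + 1y = 6.702 × 10^-3;  mass: 90.03x + 128.13y = 0.4943
Solving, x = 2.192 × 10^-3 mol, y = 2.317 × 10^-3 mol
mass of H2C2O4 = 2.192 × 10^-3 × 90.03 = 0.1974 g
% H2C2O4 = 0.1974 / 0.4943 × 100 = 39.93 %

39.93 %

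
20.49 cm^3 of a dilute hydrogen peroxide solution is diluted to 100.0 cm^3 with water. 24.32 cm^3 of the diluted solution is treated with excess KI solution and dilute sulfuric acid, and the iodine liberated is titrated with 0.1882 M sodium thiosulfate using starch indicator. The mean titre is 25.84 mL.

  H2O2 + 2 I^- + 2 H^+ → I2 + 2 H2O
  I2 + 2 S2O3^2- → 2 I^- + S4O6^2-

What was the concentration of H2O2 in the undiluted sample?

n(S2O3^2-) = 0.02584 × 0.1882 = 4.863 × 10^-3 mol
n(I2) = n(S2O3^2-)/2 = 2.432 × 10^-3 mol
n(H2O2) in the aliquot = 2.432 × 10^-3 mol (1:1 ratio)
[H2O2]_dilute = 2.432 × 10^-3 / 0.02432 = 0.09998 mol/L
[H2O2]_original = 0.09998 × 100.0/20.49 = 0.4880 mol/L

0.4880 M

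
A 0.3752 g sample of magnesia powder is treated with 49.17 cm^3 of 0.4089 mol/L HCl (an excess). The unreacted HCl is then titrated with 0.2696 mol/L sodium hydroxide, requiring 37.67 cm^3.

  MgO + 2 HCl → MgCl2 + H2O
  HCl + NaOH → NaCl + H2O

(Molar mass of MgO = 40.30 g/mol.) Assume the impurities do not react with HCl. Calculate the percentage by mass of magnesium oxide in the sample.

n(HCl) added = 0.04917 × 0.4089 = 0.02011 mol
n(NaOH) used in back-titration = 0.03767 × 0.2696 = 0.01016 mol
n(HCl) left over = 0.01016 mol (1:1 ratio)
n(HCl) consumed by analyte = 0.02011 − 0.01016 = 9.950 × 10^-3 mol
From the 1:2 ratio, n(MgO) = 1/2 × 9.950 × 10^-3 = 4.975 × 10^-3 mol
mass of MgO = 4.975 × 10^-3 × 40.30 = 0.2005 g
% MgO = 0.2005 / 0.3752 × 100 = 53.43 %

53.43 %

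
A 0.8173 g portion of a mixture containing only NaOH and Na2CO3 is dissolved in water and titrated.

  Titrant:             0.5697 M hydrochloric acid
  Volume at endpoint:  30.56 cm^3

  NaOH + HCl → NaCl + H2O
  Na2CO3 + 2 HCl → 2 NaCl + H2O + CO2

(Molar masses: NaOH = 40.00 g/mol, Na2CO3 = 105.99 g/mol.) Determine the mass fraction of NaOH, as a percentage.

n(HCl) = 0.03056 × 0.5697 = 0.01741 mol
Let x = n(NaOH), y = n(Na2CO3).
Titrant: 1x + 2y = 0.01741;  mass: 40.00x + 105.99y = 0.8173
Solving, x = 8.107 × 10^-3 mol, y = 4.652 × 10^-3 mol
mass of NaOH = 8.107 × 10^-3 × 40.00 = 0.3243 g
% NaOH = 0.3243 / 0.8173 × 100 = 39.67 %

39.67 %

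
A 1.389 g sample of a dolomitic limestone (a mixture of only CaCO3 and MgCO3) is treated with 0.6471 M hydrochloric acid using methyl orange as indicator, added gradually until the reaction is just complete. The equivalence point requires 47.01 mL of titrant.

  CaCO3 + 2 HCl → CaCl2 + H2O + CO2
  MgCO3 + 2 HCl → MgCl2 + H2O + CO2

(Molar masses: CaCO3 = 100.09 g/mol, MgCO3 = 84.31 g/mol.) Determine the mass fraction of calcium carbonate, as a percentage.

n(HCl) = 0.04701 × 0.6471 = 0.03042 mol
Let x = n(CaCO3), y = n(MgCO3).
Titrant: 2x + 2y = 0.03042;  mass: 100.09x + 84.31y = 1.389
Solving, x = 6.758 × 10^-3 mol, y = 8.452 × 10^-3 mol
mass of CaCO3 = 6.758 × 10^-3 × 100.09 = 0.6764 g
% CaCO3 = 0.6764 / 1.389 × 100 = 48.70 %

48.70 %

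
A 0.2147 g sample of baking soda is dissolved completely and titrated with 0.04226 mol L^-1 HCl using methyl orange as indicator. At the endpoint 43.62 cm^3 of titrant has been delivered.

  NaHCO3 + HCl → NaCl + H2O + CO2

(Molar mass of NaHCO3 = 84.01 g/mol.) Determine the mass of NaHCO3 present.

n(HCl) = 0.04362 L × 0.04226 mol/L = 1.843 × 10^-3 mol
n(NaHCO3) = 1.843 × 10^-3 mol (1:1 ratio)
mass of NaHCO3 = 1.843 × 10^-3 × 84.01 g/mol = 0.1549 g

0.1549 g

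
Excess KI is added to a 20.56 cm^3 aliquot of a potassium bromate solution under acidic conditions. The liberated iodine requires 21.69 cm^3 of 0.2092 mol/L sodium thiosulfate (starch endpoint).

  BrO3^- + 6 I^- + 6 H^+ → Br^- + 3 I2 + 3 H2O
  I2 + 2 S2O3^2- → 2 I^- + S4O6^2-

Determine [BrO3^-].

0.03678 mol/L

n(S2O3^2-) = 0.02169 × 0.2092 = 4.538 × 10^-3 mol
n(I2) = n(S2O3^2-)/2 = 2.269 × 10^-3 mol
From the 1:3 ratio, n(BrO3^-) in the aliquot = 1/3 × 2.269 × 10^-3 = 7.563 × 10^-4 mol
[BrO3^-] = 7.563 × 10^-4 / 0.02056 = 0.03678 mol/L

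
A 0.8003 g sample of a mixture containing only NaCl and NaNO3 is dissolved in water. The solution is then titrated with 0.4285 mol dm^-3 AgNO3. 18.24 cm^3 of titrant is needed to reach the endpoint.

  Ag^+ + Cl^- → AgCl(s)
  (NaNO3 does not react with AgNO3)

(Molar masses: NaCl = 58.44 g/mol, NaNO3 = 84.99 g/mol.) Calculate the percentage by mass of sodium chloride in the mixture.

57.07 %

n(AgNO3) = 0.01824 × 0.4285 = 7.816 × 10^-3 mol
Let x = n(NaCl), y = n(NaNO3).
Titrant: 1x = 7.816 × 10^-3;  mass: 58.44x + 84.99y = 0.8003
Solving, x = 7.816 × 10^-3 mol, y = 4.042 × 10^-3 mol
mass of NaCl = 7.816 × 10^-3 × 58.44 = 0.4568 g
% NaCl = 0.4568 / 0.8003 × 100 = 57.07 %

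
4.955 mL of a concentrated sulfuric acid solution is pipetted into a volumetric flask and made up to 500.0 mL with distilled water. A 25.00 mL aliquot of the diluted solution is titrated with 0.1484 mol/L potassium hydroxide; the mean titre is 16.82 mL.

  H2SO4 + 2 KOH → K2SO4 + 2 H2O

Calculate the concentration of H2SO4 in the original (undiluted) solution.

n(KOH) = 0.01682 × 0.1484 = 2.496 × 10^-3 mol
From the 1:2 ratio, n(H2SO4) in the aliquot = 1/2 × 2.496 × 10^-3 = 1.248 × 10^-3 mol
[H2SO4]_dilute = 1.248 × 10^-3 / 0.02500 = 0.04992 mol/L
Dilution factor = 500.0 / 4.955 = 100.9
[H2SO4]_stock = 0.04992 × 100.9 = 5.038 mol/L

5.038 mol/L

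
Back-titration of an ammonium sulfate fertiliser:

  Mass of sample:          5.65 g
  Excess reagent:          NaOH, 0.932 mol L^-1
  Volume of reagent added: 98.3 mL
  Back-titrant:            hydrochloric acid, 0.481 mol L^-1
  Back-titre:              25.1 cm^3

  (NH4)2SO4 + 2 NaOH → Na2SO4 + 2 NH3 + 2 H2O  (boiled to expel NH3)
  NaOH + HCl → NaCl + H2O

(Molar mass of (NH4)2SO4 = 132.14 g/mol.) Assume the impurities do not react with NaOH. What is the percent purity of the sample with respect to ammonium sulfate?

n(NaOH) added = 0.0983 × 0.932 = 0.0916 mol
n(HCl) used in back-titration = 0.0251 × 0.481 = 0.0121 mol
n(NaOH) left over = 0.0121 mol (1:1 ratio)
n(NaOH) consumed by analyte = 0.0916 − 0.0121 = 0.0795 mol
From the 1:2 ratio, n((NH4)2SO4) = 1/2 × 0.0795 = 0.0398 mol
mass of (NH4)2SO4 = 0.0398 × 132.14 = 5.26 g
% (NH4)2SO4 = 5.26 / 5.65 × 100 = 93.0 %

93.0 %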